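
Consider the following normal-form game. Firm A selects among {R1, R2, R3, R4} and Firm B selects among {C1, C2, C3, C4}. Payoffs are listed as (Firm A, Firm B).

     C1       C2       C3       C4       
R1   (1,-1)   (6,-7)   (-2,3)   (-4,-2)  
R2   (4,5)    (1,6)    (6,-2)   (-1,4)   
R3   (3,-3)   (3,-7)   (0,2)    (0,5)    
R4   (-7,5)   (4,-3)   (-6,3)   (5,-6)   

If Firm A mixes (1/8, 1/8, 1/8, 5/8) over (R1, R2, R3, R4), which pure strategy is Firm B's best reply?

C1

Compute Firm B's expected payoff from each pure strategy against the given mix.
C1: (1/8)·(-1) + (1/8)·5 + (1/8)·(-3) + (5/8)·5 = 13/4
C2: (1/8)·(-7) + (1/8)·6 + (1/8)·(-7) + (5/8)·(-3) = -23/8
C3: (1/8)·3 + (1/8)·(-2) + (1/8)·2 + (5/8)·3 = 9/4
C4: (1/8)·(-2) + (1/8)·4 + (1/8)·5 + (5/8)·(-6) = -23/8
Highest expected payoff is 13/4, from C1.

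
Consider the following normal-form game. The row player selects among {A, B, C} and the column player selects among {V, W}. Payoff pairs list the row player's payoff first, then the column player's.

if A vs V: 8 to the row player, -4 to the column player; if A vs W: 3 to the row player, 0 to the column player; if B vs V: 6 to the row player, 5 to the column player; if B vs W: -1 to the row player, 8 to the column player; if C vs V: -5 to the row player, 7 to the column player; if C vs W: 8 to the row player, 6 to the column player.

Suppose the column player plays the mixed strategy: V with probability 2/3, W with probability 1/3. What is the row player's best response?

Compute the row player's expected payoff from each pure strategy against the given mix.
A: (2/3)·8 + (1/3)·3 = 19/3
B: (2/3)·6 + (1/3)·(-1) = 11/3
C: (2/3)·(-5) + (1/3)·8 = -2/3
Highest expected payoff is 19/3, from A.

A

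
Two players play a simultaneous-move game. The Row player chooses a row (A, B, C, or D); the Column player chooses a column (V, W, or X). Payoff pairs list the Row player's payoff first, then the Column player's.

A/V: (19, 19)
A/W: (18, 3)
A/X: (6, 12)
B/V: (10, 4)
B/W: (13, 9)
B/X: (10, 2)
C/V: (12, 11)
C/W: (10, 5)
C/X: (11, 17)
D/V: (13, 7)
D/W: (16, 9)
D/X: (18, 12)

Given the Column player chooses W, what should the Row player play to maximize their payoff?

A

With the Column player fixed at W, the Row player's payoffs are: A → 18, B → 13, C → 10, D → 16.
The maximum is 18, achieved by A.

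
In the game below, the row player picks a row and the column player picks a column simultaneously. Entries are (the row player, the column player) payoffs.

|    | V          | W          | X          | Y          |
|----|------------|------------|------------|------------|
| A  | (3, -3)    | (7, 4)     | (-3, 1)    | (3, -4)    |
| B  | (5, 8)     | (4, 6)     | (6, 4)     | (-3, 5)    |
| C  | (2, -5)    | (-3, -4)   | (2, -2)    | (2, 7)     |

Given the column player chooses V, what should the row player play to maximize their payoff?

B

With the column player fixed at V, the row player's payoffs are: A → 3, B → 5, C → 2.
The maximum is 5, achieved by B.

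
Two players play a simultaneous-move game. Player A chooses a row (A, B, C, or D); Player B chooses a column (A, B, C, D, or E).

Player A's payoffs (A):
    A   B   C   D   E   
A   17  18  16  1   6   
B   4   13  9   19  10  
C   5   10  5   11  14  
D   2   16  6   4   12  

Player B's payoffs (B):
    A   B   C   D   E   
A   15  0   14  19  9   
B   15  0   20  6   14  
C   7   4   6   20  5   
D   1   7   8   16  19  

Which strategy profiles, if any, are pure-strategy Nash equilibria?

None

Find each player's best response to every opponent strategy; NE are the intersections.
Player A's best responses — vs A: A (payoff 17); vs B: A (payoff 18); vs C: A (payoff 16); vs D: B (payoff 19); vs E: C (payoff 14).
Player B's best responses — vs A: D (payoff 19); vs B: C (payoff 20); vs C: D (payoff 20); vs D: E (payoff 19).
No cell has both players best-responding. For instance, Player A's best reply to B is A, but against A Player B prefers D over B.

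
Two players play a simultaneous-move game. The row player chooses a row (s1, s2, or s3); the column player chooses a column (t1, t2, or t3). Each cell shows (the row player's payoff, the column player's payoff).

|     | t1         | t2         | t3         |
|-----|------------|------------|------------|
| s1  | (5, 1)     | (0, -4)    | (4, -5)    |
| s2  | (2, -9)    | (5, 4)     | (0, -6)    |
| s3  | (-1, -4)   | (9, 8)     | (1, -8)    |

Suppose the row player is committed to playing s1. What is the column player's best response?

t1

With the row player fixed at s1, the column player's payoffs are: t1 → 1, t2 → -4, t3 → -5.
The maximum is 1, achieved by t1.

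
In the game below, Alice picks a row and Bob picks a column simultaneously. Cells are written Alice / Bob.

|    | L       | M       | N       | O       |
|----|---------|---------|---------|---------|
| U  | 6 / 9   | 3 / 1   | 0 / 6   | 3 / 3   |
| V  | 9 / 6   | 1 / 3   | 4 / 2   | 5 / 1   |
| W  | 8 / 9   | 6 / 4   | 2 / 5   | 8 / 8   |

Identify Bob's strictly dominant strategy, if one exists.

L

Check whether one of Bob's strategies beats all alternatives regardless of what the opponent does.
L strictly dominates: vs U: 9 > each of {1, 6, 3}; vs V: 6 > each of {3, 2, 1}; vs W: 9 > each of {4, 5, 8}.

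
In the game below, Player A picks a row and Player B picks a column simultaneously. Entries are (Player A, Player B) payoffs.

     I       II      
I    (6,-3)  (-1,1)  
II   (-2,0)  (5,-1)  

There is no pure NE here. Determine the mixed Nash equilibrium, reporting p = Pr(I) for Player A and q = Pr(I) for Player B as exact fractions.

p = 1/5, q = 3/7

Each player's mixing probability is pinned down by making the *other* player indifferent.
Player B indifferent between I and II: p·(-3) + (1−p)·0 = p·1 + (1−p)·(-1) ⟹ 0 + (-3)p = (-1) + 2p ⟹ p = 1/5.
Player A indifferent between I and II: q·6 + (1−q)·(-1) = q·(-2) + (1−q)·5 ⟹ (-1) + 7q = 5 + (-7)q ⟹ q = 3/7.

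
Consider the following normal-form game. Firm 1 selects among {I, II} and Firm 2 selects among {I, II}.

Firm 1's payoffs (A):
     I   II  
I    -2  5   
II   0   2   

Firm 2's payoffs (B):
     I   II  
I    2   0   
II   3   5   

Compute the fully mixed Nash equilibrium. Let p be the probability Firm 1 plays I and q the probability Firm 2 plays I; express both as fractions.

In a mixed NE each player is indifferent between their pure strategies, so the opponent's mix sets the indifference.
Firm 2 indifferent between I and II: p·2 + (1−p)·3 = p·0 + (1−p)·5 ⟹ 3 + (-1)p = 5 + (-5)p ⟹ p = 1/2.
Firm 1 indifferent between I and II: q·(-2) + (1−q)·5 = q·0 + (1−q)·2 ⟹ 5 + (-7)q = 2 + (-2)q ⟹ q = 3/5.

p = 1/2, q = 3/5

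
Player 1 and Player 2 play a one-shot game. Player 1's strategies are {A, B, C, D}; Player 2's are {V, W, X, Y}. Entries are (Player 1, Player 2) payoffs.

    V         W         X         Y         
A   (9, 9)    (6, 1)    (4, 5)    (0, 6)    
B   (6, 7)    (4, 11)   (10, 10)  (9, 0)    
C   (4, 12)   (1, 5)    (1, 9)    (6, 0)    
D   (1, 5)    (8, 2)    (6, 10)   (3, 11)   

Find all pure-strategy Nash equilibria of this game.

(A, V)

A profile is a Nash equilibrium when each player is best-responding to the other.
Player 1's best responses — vs V: A (payoff 9); vs W: D (payoff 8); vs X: B (payoff 10); vs Y: B (payoff 9).
Player 2's best responses — vs A: V (payoff 9); vs B: W (payoff 11); vs C: V (payoff 12); vs D: Y (payoff 11).
The only mutual best response is (A, V); neither player gains by switching there.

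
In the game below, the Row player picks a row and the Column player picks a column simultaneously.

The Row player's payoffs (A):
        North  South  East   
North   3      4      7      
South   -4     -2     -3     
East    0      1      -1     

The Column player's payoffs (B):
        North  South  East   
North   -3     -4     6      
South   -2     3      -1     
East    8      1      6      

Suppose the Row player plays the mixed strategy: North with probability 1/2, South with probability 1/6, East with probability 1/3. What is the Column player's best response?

East

Compute the Column player's expected payoff from each pure strategy against the given mix.
North: (1/2)·(-3) + (1/6)·(-2) + (1/3)·8 = 5/6
South: (1/2)·(-4) + (1/6)·3 + (1/3)·1 = -7/6
East: (1/2)·6 + (1/6)·(-1) + (1/3)·6 = 29/6
Highest expected payoff is 29/6, from East.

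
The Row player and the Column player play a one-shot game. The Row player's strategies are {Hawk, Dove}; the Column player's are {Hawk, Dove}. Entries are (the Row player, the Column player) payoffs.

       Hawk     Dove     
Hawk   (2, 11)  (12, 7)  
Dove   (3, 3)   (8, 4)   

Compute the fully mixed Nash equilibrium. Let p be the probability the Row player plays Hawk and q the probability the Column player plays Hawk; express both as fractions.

Each player's mixing probability is pinned down by making the *other* player indifferent.
The Column player indifferent between Hawk and Dove: p·11 + (1−p)·3 = p·7 + (1−p)·4 ⟹ 3 + 8p = 4 + 3p ⟹ p = 1/5.
The Row player indifferent between Hawk and Dove: q·2 + (1−q)·12 = q·3 + (1−q)·8 ⟹ 12 + (-10)q = 8 + (-5)q ⟹ q = 4/5.

p = 1/5, q = 4/5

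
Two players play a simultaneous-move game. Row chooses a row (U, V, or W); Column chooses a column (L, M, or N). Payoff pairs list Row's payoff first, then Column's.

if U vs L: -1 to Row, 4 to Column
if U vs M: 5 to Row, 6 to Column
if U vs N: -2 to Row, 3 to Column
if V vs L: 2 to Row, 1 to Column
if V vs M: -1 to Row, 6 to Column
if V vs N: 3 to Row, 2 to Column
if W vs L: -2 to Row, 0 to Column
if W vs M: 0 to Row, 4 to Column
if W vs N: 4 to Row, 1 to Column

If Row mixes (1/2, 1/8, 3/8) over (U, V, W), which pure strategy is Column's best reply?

Compute Column's expected payoff from each pure strategy against the given mix.
L: (1/2)·4 + (1/8)·1 + (3/8)·0 = 17/8
M: (1/2)·6 + (1/8)·6 + (3/8)·4 = 21/4
N: (1/2)·3 + (1/8)·2 + (3/8)·1 = 17/8
Highest expected payoff is 21/4, from M.

M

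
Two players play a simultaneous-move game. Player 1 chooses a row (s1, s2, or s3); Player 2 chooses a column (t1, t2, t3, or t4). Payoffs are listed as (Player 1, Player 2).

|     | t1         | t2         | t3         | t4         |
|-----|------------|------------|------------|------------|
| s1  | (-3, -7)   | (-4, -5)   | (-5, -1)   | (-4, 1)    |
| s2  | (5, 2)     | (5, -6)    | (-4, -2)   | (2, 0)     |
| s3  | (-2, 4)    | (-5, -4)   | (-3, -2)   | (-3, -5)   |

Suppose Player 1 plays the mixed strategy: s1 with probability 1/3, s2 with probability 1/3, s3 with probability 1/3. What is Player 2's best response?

Player 2's best reply maximizes expected payoff against the mix.
t1: (1/3)·(-7) + (1/3)·2 + (1/3)·4 = -1/3
t2: (1/3)·(-5) + (1/3)·(-6) + (1/3)·(-4) = -5
t3: (1/3)·(-1) + (1/3)·(-2) + (1/3)·(-2) = -5/3
t4: (1/3)·1 + (1/3)·0 + (1/3)·(-5) = -4/3
Highest expected payoff is -1/3, from t1.

t1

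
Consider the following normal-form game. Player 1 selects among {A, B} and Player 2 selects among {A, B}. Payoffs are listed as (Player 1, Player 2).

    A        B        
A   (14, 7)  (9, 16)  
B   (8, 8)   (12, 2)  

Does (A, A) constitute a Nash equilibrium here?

Holding Player 2 at A: Player 1 gets 14 from A, versus 8 from B. No profitable deviation for Player 1.
Holding Player 1 at A: Player 2 gets 7 from A but could get 16 by switching to B. Player 2 has a profitable deviation.

No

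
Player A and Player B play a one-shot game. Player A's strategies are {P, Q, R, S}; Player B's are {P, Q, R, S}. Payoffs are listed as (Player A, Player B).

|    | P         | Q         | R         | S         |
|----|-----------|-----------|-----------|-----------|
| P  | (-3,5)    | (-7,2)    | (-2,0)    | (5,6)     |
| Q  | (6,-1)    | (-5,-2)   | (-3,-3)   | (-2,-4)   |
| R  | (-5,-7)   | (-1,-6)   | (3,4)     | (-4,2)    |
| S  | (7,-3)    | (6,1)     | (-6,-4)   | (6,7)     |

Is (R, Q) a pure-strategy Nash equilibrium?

Holding Player B at Q: Player A gets -1 from R but could get 6 by switching to S. Player A has a profitable deviation.

No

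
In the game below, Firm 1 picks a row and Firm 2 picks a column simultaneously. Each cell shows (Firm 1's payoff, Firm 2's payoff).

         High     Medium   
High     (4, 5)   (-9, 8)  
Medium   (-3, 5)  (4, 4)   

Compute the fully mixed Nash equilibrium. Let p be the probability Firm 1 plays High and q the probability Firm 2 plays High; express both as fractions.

p = 1/4, q = 13/20

In a mixed NE each player is indifferent between their pure strategies, so the opponent's mix sets the indifference.
Firm 2 indifferent between High and Medium: p·5 + (1−p)·5 = p·8 + (1−p)·4 ⟹ 5 + 0p = 4 + 4p ⟹ p = 1/4.
Firm 1 indifferent between High and Medium: q·4 + (1−q)·(-9) = q·(-3) + (1−q)·4 ⟹ (-9) + 13q = 4 + (-7)q ⟹ q = 13/20.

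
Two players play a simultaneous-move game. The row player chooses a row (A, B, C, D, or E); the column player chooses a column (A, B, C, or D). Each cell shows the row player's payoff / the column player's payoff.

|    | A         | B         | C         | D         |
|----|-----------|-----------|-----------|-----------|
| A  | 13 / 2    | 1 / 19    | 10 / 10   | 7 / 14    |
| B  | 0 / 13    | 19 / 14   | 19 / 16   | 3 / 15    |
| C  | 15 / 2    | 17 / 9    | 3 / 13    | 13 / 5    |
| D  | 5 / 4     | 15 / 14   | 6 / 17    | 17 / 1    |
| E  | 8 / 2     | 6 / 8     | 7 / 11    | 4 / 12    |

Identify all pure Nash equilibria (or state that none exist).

(B, C)

Find each player's best response to every opponent strategy; NE are the intersections.
The row player's best responses — vs A: C (payoff 15); vs B: B (payoff 19); vs C: B (payoff 19); vs D: D (payoff 17).
The column player's best responses — vs A: B (payoff 19); vs B: C (payoff 16); vs C: C (payoff 13); vs D: C (payoff 17); vs E: D (payoff 12).
The only mutual best response is (B, C); neither player gains by switching there.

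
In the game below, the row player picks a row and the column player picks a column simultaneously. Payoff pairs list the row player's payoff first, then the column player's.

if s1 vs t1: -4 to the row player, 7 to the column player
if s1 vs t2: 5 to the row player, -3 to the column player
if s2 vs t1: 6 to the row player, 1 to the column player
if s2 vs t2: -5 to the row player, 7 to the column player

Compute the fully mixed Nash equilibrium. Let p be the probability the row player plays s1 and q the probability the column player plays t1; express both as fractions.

p = 3/8, q = 1/2

In a mixed NE each player is indifferent between their pure strategies, so the opponent's mix sets the indifference.
The column player indifferent between t1 and t2: p·7 + (1−p)·1 = p·(-3) + (1−p)·7 ⟹ 1 + 6p = 7 + (-10)p ⟹ p = 3/8.
The row player indifferent between s1 and s2: q·(-4) + (1−q)·5 = q·6 + (1−q)·(-5) ⟹ 5 + (-9)q = (-5) + 11q ⟹ q = 1/2.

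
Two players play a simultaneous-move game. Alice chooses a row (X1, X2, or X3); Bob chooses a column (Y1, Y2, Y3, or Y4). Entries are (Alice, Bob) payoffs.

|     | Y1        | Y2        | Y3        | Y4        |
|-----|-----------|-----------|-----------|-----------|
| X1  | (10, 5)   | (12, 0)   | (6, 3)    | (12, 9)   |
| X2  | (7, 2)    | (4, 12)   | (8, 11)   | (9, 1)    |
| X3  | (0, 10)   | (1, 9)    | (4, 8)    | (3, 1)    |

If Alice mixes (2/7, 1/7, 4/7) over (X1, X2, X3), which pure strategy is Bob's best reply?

Bob's best reply maximizes expected payoff against the mix.
Y1: (2/7)·5 + (1/7)·2 + (4/7)·10 = 52/7
Y2: (2/7)·0 + (1/7)·12 + (4/7)·9 = 48/7
Y3: (2/7)·3 + (1/7)·11 + (4/7)·8 = 7
Y4: (2/7)·9 + (1/7)·1 + (4/7)·1 = 23/7
Highest expected payoff is 52/7, from Y1.

Y1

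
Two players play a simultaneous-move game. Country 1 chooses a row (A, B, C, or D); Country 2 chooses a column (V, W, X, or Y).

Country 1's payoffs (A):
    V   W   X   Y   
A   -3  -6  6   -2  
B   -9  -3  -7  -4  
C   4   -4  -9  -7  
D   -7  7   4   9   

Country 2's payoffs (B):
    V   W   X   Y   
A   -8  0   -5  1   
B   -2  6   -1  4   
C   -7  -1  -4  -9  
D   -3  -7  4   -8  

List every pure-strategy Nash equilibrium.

A profile is a Nash equilibrium when each player is best-responding to the other.
Country 1's best responses — vs V: C (payoff 4); vs W: D (payoff 7); vs X: A (payoff 6); vs Y: D (payoff 9).
Country 2's best responses — vs A: Y (payoff 1); vs B: W (payoff 6); vs C: W (payoff -1); vs D: X (payoff 4).
No cell has both players best-responding. For instance, Country 1's best reply to Y is D, but against D Country 2 prefers X over Y.

No pure-strategy Nash equilibrium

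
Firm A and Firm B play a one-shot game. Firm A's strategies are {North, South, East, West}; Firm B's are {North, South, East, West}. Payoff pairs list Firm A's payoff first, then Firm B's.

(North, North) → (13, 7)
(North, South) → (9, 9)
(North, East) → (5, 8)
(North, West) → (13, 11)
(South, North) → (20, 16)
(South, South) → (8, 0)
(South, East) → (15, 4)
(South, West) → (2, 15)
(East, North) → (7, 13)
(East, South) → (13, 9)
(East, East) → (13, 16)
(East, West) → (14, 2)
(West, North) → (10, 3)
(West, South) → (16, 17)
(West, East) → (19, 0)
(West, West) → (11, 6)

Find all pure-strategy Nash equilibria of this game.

(South, North) and (West, South)

Find each player's best response to every opponent strategy; NE are the intersections.
Firm A's best responses — vs North: South (payoff 20); vs South: West (payoff 16); vs East: West (payoff 19); vs West: East (payoff 14).
Firm B's best responses — vs North: West (payoff 11); vs South: North (payoff 16); vs East: East (payoff 16); vs West: South (payoff 17).
Mutual best responses occur at (South, North) and (West, South); at each, neither player gains by switching.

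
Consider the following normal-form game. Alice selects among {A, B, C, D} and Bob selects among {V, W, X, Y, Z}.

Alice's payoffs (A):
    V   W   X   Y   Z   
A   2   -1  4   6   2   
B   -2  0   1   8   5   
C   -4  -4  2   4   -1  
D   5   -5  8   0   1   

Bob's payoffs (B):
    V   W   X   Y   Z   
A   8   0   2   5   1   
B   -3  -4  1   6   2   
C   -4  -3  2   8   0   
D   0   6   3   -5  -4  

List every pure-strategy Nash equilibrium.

Find each player's best response to every opponent strategy; NE are the intersections.
Alice's best responses — vs V: D (payoff 5); vs W: B (payoff 0); vs X: D (payoff 8); vs Y: B (payoff 8); vs Z: B (payoff 5).
Bob's best responses — vs A: V (payoff 8); vs B: Y (payoff 6); vs C: Y (payoff 8); vs D: W (payoff 6).
The only mutual best response is (B, Y); neither player gains by switching there.

(B, Y)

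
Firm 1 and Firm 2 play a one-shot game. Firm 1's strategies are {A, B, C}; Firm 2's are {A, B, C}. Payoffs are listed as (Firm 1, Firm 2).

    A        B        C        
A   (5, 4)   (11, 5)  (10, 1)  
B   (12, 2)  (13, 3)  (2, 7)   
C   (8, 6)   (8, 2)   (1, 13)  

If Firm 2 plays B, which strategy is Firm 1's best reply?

B

With Firm 2 fixed at B, Firm 1's payoffs are: A → 11, B → 13, C → 8.
The maximum is 13, achieved by B.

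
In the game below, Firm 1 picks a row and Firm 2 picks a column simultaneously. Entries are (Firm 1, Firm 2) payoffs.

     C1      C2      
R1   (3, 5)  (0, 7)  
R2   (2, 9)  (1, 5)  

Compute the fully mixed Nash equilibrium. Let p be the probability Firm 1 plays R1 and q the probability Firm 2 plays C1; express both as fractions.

Each player's mixing probability is pinned down by making the *other* player indifferent.
Firm 2 indifferent between C1 and C2: p·5 + (1−p)·9 = p·7 + (1−p)·5 ⟹ 9 + (-4)p = 5 + 2p ⟹ p = 2/3.
Firm 1 indifferent between R1 and R2: q·3 + (1−q)·0 = q·2 + (1−q)·1 ⟹ 0 + 3q = 1 + 1q ⟹ q = 1/2.

p = 2/3, q = 1/2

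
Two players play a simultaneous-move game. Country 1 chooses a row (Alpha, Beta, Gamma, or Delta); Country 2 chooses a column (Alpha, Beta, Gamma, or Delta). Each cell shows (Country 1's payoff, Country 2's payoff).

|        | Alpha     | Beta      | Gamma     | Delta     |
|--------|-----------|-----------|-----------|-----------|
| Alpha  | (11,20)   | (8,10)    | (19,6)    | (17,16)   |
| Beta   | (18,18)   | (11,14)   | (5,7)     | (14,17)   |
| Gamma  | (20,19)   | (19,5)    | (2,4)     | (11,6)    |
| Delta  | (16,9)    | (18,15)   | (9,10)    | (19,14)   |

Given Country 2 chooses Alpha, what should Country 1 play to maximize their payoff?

Gamma

With Country 2 fixed at Alpha, Country 1's payoffs are: Alpha → 11, Beta → 18, Gamma → 20, Delta → 16.
The maximum is 20, achieved by Gamma.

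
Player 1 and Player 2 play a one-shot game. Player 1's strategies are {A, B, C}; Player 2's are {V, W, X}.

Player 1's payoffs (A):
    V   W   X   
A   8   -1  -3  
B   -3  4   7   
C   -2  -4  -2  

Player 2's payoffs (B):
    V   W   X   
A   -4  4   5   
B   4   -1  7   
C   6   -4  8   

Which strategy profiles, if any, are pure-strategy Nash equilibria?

(B, X)

Find each player's best response to every opponent strategy; NE are the intersections.
Player 1's best responses — vs V: A (payoff 8); vs W: B (payoff 4); vs X: B (payoff 7).
Player 2's best responses — vs A: X (payoff 5); vs B: X (payoff 7); vs C: X (payoff 8).
The only mutual best response is (B, X); neither player gains by switching there.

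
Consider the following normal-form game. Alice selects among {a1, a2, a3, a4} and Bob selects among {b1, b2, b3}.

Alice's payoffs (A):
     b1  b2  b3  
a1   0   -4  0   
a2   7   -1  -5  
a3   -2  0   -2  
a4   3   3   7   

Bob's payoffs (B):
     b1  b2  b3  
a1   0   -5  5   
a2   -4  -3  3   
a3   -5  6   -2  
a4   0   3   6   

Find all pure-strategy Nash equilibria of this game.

(a4, b3)

Find each player's best response to every opponent strategy; NE are the intersections.
Alice's best responses — vs b1: a2 (payoff 7); vs b2: a4 (payoff 3); vs b3: a4 (payoff 7).
Bob's best responses — vs a1: b3 (payoff 5); vs a2: b3 (payoff 3); vs a3: b2 (payoff 6); vs a4: b3 (payoff 6).
The only mutual best response is (a4, b3); neither player gains by switching there.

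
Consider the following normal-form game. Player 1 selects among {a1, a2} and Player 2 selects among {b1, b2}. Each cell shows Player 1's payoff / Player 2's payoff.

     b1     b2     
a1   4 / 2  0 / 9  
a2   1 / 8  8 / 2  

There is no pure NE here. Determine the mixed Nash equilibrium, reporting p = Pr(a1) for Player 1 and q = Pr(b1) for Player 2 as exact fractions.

p = 6/13, q = 8/11

In a mixed NE each player is indifferent between their pure strategies, so the opponent's mix sets the indifference.
Player 2 indifferent between b1 and b2: p·2 + (1−p)·8 = p·9 + (1−p)·2 ⟹ 8 + (-6)p = 2 + 7p ⟹ p = 6/13.
Player 1 indifferent between a1 and a2: q·4 + (1−q)·0 = q·1 + (1−q)·8 ⟹ 0 + 4q = 8 + (-7)q ⟹ q = 8/11.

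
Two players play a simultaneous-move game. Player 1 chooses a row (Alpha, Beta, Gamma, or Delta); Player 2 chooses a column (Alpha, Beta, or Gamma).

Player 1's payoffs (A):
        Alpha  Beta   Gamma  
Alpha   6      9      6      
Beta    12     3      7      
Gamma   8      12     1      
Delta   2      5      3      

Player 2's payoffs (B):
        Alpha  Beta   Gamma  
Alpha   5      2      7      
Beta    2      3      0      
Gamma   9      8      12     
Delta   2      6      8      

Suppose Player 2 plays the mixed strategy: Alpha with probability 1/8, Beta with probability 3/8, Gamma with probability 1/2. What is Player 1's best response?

Alpha

Player 1's best reply maximizes expected payoff against the mix.
Alpha: (1/8)·6 + (3/8)·9 + (1/2)·6 = 57/8
Beta: (1/8)·12 + (3/8)·3 + (1/2)·7 = 49/8
Gamma: (1/8)·8 + (3/8)·12 + (1/2)·1 = 6
Delta: (1/8)·2 + (3/8)·5 + (1/2)·3 = 29/8
Highest expected payoff is 57/8, from Alpha.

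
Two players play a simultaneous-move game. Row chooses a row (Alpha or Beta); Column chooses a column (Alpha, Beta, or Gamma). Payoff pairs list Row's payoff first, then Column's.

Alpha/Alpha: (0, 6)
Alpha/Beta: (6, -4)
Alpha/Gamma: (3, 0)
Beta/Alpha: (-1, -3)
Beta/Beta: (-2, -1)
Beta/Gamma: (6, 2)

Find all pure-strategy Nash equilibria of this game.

(Alpha, Alpha) and (Beta, Gamma)

A profile is a Nash equilibrium when each player is best-responding to the other.
Row's best responses — vs Alpha: Alpha (payoff 0); vs Beta: Alpha (payoff 6); vs Gamma: Beta (payoff 6).
Column's best responses — vs Alpha: Alpha (payoff 6); vs Beta: Gamma (payoff 2).
Mutual best responses occur at (Alpha, Alpha) and (Beta, Gamma); at each, neither player gains by switching.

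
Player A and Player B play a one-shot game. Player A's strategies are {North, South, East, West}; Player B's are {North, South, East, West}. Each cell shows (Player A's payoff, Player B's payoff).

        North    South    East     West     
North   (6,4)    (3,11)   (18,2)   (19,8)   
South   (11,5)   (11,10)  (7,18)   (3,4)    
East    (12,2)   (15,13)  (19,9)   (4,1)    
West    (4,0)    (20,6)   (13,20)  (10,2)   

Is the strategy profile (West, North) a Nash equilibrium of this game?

No

Holding Player B at North: Player A gets 4 from West but could get 12 by switching to East. Player A has a profitable deviation.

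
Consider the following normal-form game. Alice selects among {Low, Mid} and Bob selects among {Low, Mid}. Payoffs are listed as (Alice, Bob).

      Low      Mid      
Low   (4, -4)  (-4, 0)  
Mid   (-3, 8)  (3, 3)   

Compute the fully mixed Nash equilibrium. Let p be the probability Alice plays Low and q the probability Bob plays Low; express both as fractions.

p = 5/9, q = 1/2

In a mixed NE each player is indifferent between their pure strategies, so the opponent's mix sets the indifference.
Bob indifferent between Low and Mid: p·(-4) + (1−p)·8 = p·0 + (1−p)·3 ⟹ 8 + (-12)p = 3 + (-3)p ⟹ p = 5/9.
Alice indifferent between Low and Mid: q·4 + (1−q)·(-4) = q·(-3) + (1−q)·3 ⟹ (-4) + 8q = 3 + (-6)q ⟹ q = 1/2.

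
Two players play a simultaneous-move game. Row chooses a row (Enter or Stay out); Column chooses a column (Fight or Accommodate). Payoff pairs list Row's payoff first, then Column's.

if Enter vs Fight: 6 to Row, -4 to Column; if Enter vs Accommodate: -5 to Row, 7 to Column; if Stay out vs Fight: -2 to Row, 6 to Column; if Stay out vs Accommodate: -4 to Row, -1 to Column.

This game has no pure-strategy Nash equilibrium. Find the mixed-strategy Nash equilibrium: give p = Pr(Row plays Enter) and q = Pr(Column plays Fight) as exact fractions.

p = 7/18, q = 1/9

Each player's mixing probability is pinned down by making the *other* player indifferent.
Column indifferent between Fight and Accommodate: p·(-4) + (1−p)·6 = p·7 + (1−p)·(-1) ⟹ 6 + (-10)p = (-1) + 8p ⟹ p = 7/18.
Row indifferent between Enter and Stay out: q·6 + (1−q)·(-5) = q·(-2) + (1−q)·(-4) ⟹ (-5) + 11q = (-4) + 2q ⟹ q = 1/9.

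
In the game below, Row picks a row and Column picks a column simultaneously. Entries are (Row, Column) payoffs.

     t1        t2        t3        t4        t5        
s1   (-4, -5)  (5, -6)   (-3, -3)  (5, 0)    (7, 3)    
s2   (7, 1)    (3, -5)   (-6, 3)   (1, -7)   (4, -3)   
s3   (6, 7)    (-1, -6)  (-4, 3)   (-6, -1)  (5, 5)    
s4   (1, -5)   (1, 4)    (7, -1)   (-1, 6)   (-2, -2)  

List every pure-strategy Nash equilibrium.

A profile is a Nash equilibrium when each player is best-responding to the other.
Row's best responses — vs t1: s2 (payoff 7); vs t2: s1 (payoff 5); vs t3: s4 (payoff 7); vs t4: s1 (payoff 5); vs t5: s1 (payoff 7).
Column's best responses — vs s1: t5 (payoff 3); vs s2: t3 (payoff 3); vs s3: t1 (payoff 7); vs s4: t4 (payoff 6).
The only mutual best response is (s1, t5); neither player gains by switching there.

(s1, t5)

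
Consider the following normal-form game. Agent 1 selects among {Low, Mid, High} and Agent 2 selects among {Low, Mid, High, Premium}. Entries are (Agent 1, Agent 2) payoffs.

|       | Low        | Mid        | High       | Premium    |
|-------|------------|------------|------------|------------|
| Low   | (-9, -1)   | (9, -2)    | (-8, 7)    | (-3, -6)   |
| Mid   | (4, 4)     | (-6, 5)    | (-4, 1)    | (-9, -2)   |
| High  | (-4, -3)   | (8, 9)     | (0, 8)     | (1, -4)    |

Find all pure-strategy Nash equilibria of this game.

A profile is a Nash equilibrium when each player is best-responding to the other.
Agent 1's best responses — vs Low: Mid (payoff 4); vs Mid: Low (payoff 9); vs High: High (payoff 0); vs Premium: High (payoff 1).
Agent 2's best responses — vs Low: High (payoff 7); vs Mid: Mid (payoff 5); vs High: Mid (payoff 9).
No cell has both players best-responding. For instance, Agent 1's best reply to Premium is High, but against High Agent 2 prefers Mid over Premium.

No pure-strategy Nash equilibrium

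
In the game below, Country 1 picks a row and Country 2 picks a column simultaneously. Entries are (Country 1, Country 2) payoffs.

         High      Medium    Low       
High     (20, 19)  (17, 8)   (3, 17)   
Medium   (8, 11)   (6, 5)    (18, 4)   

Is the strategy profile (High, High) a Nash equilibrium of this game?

Holding Country 2 at High: Country 1 gets 20 from High, versus 8 from Medium. No profitable deviation for Country 1.
Holding Country 1 at High: Country 2 gets 19 from High, versus 8 from Medium, 17 from Low. No profitable deviation for Country 2 either.

Yes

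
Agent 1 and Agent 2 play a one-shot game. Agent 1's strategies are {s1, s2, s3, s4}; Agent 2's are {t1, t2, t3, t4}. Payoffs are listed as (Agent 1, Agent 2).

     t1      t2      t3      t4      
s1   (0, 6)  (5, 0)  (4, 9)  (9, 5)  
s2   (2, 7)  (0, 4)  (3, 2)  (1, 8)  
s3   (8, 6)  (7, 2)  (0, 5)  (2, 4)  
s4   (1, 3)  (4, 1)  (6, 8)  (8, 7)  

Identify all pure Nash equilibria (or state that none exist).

Find each player's best response to every opponent strategy; NE are the intersections.
Agent 1's best responses — vs t1: s3 (payoff 8); vs t2: s3 (payoff 7); vs t3: s4 (payoff 6); vs t4: s1 (payoff 9).
Agent 2's best responses — vs s1: t3 (payoff 9); vs s2: t4 (payoff 8); vs s3: t1 (payoff 6); vs s4: t3 (payoff 8).
Mutual best responses occur at (s3, t1) and (s4, t3); at each, neither player gains by switching.

(s3, t1) and (s4, t3)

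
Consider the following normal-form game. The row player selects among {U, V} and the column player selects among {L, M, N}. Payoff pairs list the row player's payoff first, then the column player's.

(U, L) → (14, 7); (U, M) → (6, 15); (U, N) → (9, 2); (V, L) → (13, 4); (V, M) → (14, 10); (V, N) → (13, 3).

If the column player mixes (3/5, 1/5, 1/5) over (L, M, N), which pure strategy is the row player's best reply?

V

The row player's best reply maximizes expected payoff against the mix.
U: (3/5)·14 + (1/5)·6 + (1/5)·9 = 57/5
V: (3/5)·13 + (1/5)·14 + (1/5)·13 = 66/5
Highest expected payoff is 66/5, from V.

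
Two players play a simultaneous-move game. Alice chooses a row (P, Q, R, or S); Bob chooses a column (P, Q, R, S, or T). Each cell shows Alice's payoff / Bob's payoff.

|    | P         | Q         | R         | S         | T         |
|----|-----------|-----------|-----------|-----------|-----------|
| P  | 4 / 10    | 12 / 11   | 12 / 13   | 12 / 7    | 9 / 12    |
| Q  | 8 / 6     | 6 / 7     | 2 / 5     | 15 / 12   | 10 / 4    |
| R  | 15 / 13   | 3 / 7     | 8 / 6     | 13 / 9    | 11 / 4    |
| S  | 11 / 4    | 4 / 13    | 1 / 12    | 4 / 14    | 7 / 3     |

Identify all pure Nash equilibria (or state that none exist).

A profile is a Nash equilibrium when each player is best-responding to the other.
Alice's best responses — vs P: R (payoff 15); vs Q: P (payoff 12); vs R: P (payoff 12); vs S: Q (payoff 15); vs T: R (payoff 11).
Bob's best responses — vs P: R (payoff 13); vs Q: S (payoff 12); vs R: P (payoff 13); vs S: S (payoff 14).
Mutual best responses occur at (P, R), (Q, S), and (R, P); at each, neither player gains by switching.

(P, R), (Q, S), and (R, P)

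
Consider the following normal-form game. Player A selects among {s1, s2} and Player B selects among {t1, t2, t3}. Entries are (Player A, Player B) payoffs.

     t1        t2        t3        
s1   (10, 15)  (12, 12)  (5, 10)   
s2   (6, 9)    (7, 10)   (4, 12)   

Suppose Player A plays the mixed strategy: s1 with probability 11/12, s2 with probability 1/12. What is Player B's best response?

Compute Player B's expected payoff from each pure strategy against the given mix.
t1: (11/12)·15 + (1/12)·9 = 29/2
t2: (11/12)·12 + (1/12)·10 = 71/6
t3: (11/12)·10 + (1/12)·12 = 61/6
Highest expected payoff is 29/2, from t1.

t1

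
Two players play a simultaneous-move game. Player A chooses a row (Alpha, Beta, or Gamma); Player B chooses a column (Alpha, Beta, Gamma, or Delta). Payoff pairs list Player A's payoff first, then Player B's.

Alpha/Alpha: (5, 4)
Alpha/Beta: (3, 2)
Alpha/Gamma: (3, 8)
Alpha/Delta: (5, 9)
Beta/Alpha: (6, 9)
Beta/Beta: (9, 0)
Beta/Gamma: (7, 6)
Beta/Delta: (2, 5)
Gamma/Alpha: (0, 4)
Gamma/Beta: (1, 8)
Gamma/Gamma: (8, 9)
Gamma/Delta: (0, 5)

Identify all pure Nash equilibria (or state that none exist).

A profile is a Nash equilibrium when each player is best-responding to the other.
Player A's best responses — vs Alpha: Beta (payoff 6); vs Beta: Beta (payoff 9); vs Gamma: Gamma (payoff 8); vs Delta: Alpha (payoff 5).
Player B's best responses — vs Alpha: Delta (payoff 9); vs Beta: Alpha (payoff 9); vs Gamma: Gamma (payoff 9).
Mutual best responses occur at (Alpha, Delta), (Beta, Alpha), and (Gamma, Gamma); at each, neither player gains by switching.

(Alpha, Delta), (Beta, Alpha), and (Gamma, Gamma)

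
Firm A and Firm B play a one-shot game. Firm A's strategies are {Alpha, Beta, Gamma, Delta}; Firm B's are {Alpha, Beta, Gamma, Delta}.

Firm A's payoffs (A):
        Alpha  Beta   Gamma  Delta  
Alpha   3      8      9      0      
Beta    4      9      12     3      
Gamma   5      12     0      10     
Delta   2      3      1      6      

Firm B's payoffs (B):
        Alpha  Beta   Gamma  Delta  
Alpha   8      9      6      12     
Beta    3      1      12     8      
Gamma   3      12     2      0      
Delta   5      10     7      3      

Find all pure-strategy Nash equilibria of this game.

Check mutual best responses: a cell is a NE iff neither player can gain by unilaterally deviating.
Firm A's best responses — vs Alpha: Gamma (payoff 5); vs Beta: Gamma (payoff 12); vs Gamma: Beta (payoff 12); vs Delta: Gamma (payoff 10).
Firm B's best responses — vs Alpha: Delta (payoff 12); vs Beta: Gamma (payoff 12); vs Gamma: Beta (payoff 12); vs Delta: Beta (payoff 10).
Mutual best responses occur at (Beta, Gamma) and (Gamma, Beta); at each, neither player gains by switching.

(Beta, Gamma) and (Gamma, Beta)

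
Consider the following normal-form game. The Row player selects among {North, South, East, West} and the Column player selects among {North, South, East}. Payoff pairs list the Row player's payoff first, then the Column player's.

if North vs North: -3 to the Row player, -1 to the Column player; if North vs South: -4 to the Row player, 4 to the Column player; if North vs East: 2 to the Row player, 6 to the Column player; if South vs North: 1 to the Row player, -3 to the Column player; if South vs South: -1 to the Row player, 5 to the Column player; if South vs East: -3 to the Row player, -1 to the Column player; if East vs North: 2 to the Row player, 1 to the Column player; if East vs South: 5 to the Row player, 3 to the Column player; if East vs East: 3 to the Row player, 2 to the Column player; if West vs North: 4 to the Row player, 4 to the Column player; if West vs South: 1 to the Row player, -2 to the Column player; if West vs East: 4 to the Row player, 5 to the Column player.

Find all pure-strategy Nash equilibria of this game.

Find each player's best response to every opponent strategy; NE are the intersections.
The Row player's best responses — vs North: West (payoff 4); vs South: East (payoff 5); vs East: West (payoff 4).
The Column player's best responses — vs North: East (payoff 6); vs South: South (payoff 5); vs East: South (payoff 3); vs West: East (payoff 5).
Mutual best responses occur at (East, South) and (West, East); at each, neither player gains by switching.

(East, South) and (West, East)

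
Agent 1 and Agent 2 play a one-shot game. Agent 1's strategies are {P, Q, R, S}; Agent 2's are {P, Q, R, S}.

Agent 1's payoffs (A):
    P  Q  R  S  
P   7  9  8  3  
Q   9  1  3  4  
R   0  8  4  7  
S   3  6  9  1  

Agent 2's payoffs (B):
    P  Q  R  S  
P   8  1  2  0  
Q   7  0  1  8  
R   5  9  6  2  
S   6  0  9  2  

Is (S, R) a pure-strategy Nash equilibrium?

Yes

Holding Agent 2 at R: Agent 1 gets 9 from S, versus 8 from P, 3 from Q, 4 from R. No profitable deviation for Agent 1.
Holding Agent 1 at S: Agent 2 gets 9 from R, versus 6 from P, 0 from Q, 2 from S. No profitable deviation for Agent 2 either.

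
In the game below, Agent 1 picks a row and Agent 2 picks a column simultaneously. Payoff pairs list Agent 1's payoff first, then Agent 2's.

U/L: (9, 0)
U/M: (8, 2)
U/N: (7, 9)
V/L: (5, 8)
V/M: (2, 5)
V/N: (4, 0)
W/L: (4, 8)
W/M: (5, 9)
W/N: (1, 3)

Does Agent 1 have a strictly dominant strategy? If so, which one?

A strategy is strictly dominant if it gives Agent 1 a strictly higher payoff than every other strategy, against every choice by the opponent.
U strictly dominates: vs L: 9 > each of {5, 4}; vs M: 8 > each of {2, 5}; vs N: 7 > each of {4, 1}.

U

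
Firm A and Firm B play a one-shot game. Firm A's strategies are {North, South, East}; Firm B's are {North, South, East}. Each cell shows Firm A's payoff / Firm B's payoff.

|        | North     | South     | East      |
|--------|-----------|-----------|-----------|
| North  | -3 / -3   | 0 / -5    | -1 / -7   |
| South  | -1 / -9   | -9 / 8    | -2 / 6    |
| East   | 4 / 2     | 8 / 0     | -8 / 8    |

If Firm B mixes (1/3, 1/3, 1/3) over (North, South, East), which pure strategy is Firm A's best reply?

East

Firm A's best reply maximizes expected payoff against the mix.
North: (1/3)·(-3) + (1/3)·0 + (1/3)·(-1) = -4/3
South: (1/3)·(-1) + (1/3)·(-9) + (1/3)·(-2) = -4
East: (1/3)·4 + (1/3)·8 + (1/3)·(-8) = 4/3
Highest expected payoff is 4/3, from East.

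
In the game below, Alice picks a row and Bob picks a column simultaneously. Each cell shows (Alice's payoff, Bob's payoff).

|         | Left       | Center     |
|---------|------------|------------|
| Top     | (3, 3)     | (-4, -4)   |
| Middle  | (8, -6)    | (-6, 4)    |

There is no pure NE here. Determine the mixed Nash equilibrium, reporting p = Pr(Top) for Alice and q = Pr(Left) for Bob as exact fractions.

Each player's mixing probability is pinned down by making the *other* player indifferent.
Bob indifferent between Left and Center: p·3 + (1−p)·(-6) = p·(-4) + (1−p)·4 ⟹ (-6) + 9p = 4 + (-8)p ⟹ p = 10/17.
Alice indifferent between Top and Middle: q·3 + (1−q)·(-4) = q·8 + (1−q)·(-6) ⟹ (-4) + 7q = (-6) + 14q ⟹ q = 2/7.

p = 10/17, q = 2/7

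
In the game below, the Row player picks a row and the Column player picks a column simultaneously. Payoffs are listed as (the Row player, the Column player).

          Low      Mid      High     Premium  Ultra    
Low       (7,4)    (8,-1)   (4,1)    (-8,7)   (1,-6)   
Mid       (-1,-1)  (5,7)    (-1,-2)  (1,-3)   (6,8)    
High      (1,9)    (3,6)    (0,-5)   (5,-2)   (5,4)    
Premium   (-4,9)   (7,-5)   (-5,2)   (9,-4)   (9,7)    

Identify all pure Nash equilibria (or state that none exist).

No pure-strategy Nash equilibrium

Check mutual best responses: a cell is a NE iff neither player can gain by unilaterally deviating.
The Row player's best responses — vs Low: Low (payoff 7); vs Mid: Low (payoff 8); vs High: Low (payoff 4); vs Premium: Premium (payoff 9); vs Ultra: Premium (payoff 9).
The Column player's best responses — vs Low: Premium (payoff 7); vs Mid: Ultra (payoff 8); vs High: Low (payoff 9); vs Premium: Low (payoff 9).
No cell has both players best-responding. For instance, the Row player's best reply to High is Low, but against Low the Column player prefers Premium over High.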